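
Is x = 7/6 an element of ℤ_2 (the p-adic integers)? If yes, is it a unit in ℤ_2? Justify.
x ∉ ℤ_2 (v_2(x) = -1 < 0)

ℤ_2 = {x ∈ ℚ_2 : v_2(x) ≥ 0} and ℤ_2^× = {x ∈ ℤ_2 : v_2(x) = 0}. Here v_2(7/6) = v_2(num) − v_2(den) = -1; compare against these criteria.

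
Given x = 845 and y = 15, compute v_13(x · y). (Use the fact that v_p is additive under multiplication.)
v_13(12675) = 2

v_p(x) = 2 (factor: 845 = 13^2 · 5); v_p(y) = 0 (factor: 15 = 13^0 · 15). Additivity: v_p(xy) = v_p(x) + v_p(y) = 2 + 0 = 2. (Direct check: xy = 12675 = 13^2 · (75).)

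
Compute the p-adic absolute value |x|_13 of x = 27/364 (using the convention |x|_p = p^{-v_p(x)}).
|27/364|_13 = 13

Step 1 — compute v_13(x) by factoring powers of 13 out of the numerator and denominator: v_13(27/364) = -1. Step 2 — apply |x|_p = p^{-v_p(x)} = 13^{1} = 13.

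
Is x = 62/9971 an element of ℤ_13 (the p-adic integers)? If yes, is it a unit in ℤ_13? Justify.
x ∉ ℤ_13 (v_13(x) = -2 < 0)

ℤ_13 = {x ∈ ℚ_13 : v_13(x) ≥ 0} and ℤ_13^× = {x ∈ ℤ_13 : v_13(x) = 0}. Here v_13(62/9971) = v_13(num) − v_13(den) = -2; compare against these criteria.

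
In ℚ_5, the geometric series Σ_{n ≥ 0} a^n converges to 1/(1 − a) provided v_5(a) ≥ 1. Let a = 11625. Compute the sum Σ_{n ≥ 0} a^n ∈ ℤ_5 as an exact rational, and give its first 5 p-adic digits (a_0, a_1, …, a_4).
Σ a^n = 1/(1 − a) = -1/11624;  first 5 digits = (1, 0, 0, 3, 3)

v_5(a) = 3 ≥ 1, so the series converges in ℤ_5 to 1/(1 − a) = 1/(1 − 11625) = -1/11624. Expand this rational in ℤ_5: compute digits iteratively via d_i = x_i mod 5, x_{i+1} = (x_i − d_i)/5. The first 5 digits are (1, 0, 0, 3, 3).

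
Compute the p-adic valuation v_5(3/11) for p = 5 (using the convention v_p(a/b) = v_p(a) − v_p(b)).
v_5(3/11) = 0

Factor powers of 5 from the numerator and denominator of the reduced fraction: 3 = 5^0 · 3 and 11 = 5^0 · 11. Apply v_p(a/b) = v_p(a) − v_p(b): v_5(3/11) = 0 − 0 = 0.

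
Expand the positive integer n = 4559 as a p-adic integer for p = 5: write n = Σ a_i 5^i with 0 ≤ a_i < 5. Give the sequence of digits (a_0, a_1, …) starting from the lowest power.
(a_0, a_1, …) = (4, 1, 2, 1, 2, 1)

Repeated division by 5 gives the digits low-to-high: 4559 = 4 + 1·5^1 + 2·5^2 + 1·5^3 + 2·5^4 + 1·5^5. Digit sequence: (4, 1, 2, 1, 2, 1).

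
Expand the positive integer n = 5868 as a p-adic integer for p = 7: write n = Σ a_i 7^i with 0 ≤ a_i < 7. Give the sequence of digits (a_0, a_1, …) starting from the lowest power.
(a_0, a_1, …) = (2, 5, 0, 3, 2)

Repeated division by 7 gives the digits low-to-high: 5868 = 2 + 5·7^1 + 3·7^3 + 2·7^4. Digit sequence: (2, 5, 0, 3, 2).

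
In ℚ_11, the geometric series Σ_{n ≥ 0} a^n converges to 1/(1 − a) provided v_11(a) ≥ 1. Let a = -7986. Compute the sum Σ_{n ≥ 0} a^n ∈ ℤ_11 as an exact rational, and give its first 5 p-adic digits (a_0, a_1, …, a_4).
Σ a^n = 1/(1 − a) = 1/7987;  first 5 digits = (1, 0, 0, 5, 10)

v_11(a) = 3 ≥ 1, so the series converges in ℤ_11 to 1/(1 − a) = 1/(1 − (-7986)) = 1/7987. Expand this rational in ℤ_11: compute digits iteratively via d_i = x_i mod 11, x_{i+1} = (x_i − d_i)/11. The first 5 digits are (1, 0, 0, 5, 10).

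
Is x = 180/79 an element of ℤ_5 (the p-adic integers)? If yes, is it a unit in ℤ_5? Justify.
x ∈ ℤ_5 but not a unit; v_5(x) = 1 > 0

ℤ_5 = {x ∈ ℚ_5 : v_5(x) ≥ 0} and ℤ_5^× = {x ∈ ℤ_5 : v_5(x) = 0}. Here v_5(180/79) = v_5(num) − v_5(den) = 1; compare against these criteria.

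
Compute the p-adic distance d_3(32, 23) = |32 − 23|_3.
d_3(32, 23) = 1/9

Step 1 — x − y = 32 − 23 = 9. Step 2 — v_3(9) = 2 (factor: 9 = (3^2 · 1); the sign does not affect v_p). Step 3 — |x − y|_3 = 3^{-2} = 1/9.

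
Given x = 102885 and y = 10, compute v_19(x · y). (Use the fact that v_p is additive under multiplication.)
v_19(1028850) = 3

v_p(x) = 3 (factor: 102885 = 19^3 · 15); v_p(y) = 0 (factor: 10 = 19^0 · 10). Additivity: v_p(xy) = v_p(x) + v_p(y) = 3 + 0 = 3. (Direct check: xy = 1028850 = 19^3 · (150).)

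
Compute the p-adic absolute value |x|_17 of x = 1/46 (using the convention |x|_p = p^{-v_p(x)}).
|1/46|_17 = 1

Step 1 — compute v_17(x) by factoring powers of 17 out of the numerator and denominator: v_17(1/46) = 0. Step 2 — apply |x|_p = p^{-v_p(x)} = 17^{0} = 1.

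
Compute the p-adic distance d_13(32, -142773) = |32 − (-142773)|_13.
d_13(32, -142773) = 1/28561

Step 1 — x − y = 32 − (-142773) = 142805. Step 2 — v_13(142805) = 4 (factor: 142805 = (13^4 · 5); the sign does not affect v_p). Step 3 — |x − y|_13 = 13^{-4} = 1/28561.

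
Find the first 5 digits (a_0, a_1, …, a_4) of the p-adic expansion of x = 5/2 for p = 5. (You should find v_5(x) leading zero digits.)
(a_0, …, a_4) = (0, 3, 2, 2, 2)

v_5(5/2) = 1, so a_0 = ... = a_0 = 0. Factor out: x = 5^1 · u with u = 1/2 a unit in ℤ_5. Expand u iteratively via a_{v+i} = u_i mod 5, u_{i+1} = (u_i − a_{v+i})/5:
  u_0 = 1/2;  a_1 = 3;  u_1 = (u_0 − 3)/5 = -1/2
  u_1 = -1/2;  a_2 = 2;  u_2 = (u_1 − 2)/5 = -1/2
  u_2 = -1/2;  a_3 = 2;  u_3 = (u_2 − 2)/5 = -1/2
  u_3 = -1/2;  a_4 = 2;  u_4 = (u_3 − 2)/5 = -1/2
Digits: (0, 3, 2, 2, 2).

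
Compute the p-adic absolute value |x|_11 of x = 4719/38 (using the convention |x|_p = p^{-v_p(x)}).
|4719/38|_11 = 1/121

Step 1 — compute v_11(x) by factoring powers of 11 out of the numerator and denominator: v_11(4719/38) = 2. Step 2 — apply |x|_p = p^{-v_p(x)} = 11^{-2} = 1/121.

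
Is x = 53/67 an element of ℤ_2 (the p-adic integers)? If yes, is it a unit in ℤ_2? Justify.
x ∈ ℤ_2^× (unit); v_2(x) = 0

ℤ_2 = {x ∈ ℚ_2 : v_2(x) ≥ 0} and ℤ_2^× = {x ∈ ℤ_2 : v_2(x) = 0}. Here v_2(53/67) = v_2(num) − v_2(den) = 0; compare against these criteria.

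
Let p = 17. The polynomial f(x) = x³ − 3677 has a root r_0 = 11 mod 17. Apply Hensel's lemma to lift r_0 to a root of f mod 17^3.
r_2 = 980 (mod 4913)

Hensel: r_{i+1} = r_i − f(r_i)/f′(r_i) mod 17^{i+2}, where f′(x) = 3x². Iterate:
  r_0 = 11 (mod 17)
  r_1 = 113 (mod 289)
  r_2 = 980 (mod 4913)
Final: r = 980 with f(r) ≡ 0 mod 17^3.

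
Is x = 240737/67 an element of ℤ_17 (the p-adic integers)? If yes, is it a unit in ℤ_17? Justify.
x ∈ ℤ_17 but not a unit; v_17(x) = 3 > 0

ℤ_17 = {x ∈ ℚ_17 : v_17(x) ≥ 0} and ℤ_17^× = {x ∈ ℤ_17 : v_17(x) = 0}. Here v_17(240737/67) = v_17(num) − v_17(den) = 3; compare against these criteria.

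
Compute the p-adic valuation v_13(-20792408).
v_13(-20792408) = 5

v_13(n) is the largest exponent k such that 13^k divides n. Factor out: -20792408 = -13^5 · 56. (Sign doesn't affect v_p.) So v_13(-20792408) = 5.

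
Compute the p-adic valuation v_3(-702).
v_3(-702) = 3

v_3(n) is the largest exponent k such that 3^k divides n. Factor out: -702 = -3^3 · 26. (Sign doesn't affect v_p.) So v_3(-702) = 3.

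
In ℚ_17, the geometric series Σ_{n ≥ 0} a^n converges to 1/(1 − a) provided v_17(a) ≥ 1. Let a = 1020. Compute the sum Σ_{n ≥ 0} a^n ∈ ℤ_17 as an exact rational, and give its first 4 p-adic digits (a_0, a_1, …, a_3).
Σ a^n = 1/(1 − a) = -1/1019;  first 4 digits = (1, 9, 16, 5)

v_17(a) = 1 ≥ 1, so the series converges in ℤ_17 to 1/(1 − a) = 1/(1 − 1020) = -1/1019. Expand this rational in ℤ_17: compute digits iteratively via d_i = x_i mod 17, x_{i+1} = (x_i − d_i)/17. The first 4 digits are (1, 9, 16, 5).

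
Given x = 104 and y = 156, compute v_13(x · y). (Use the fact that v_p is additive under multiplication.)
v_13(16224) = 2

v_p(x) = 1 (factor: 104 = 13^1 · 8); v_p(y) = 1 (factor: 156 = 13^1 · 12). Additivity: v_p(xy) = v_p(x) + v_p(y) = 1 + 1 = 2. (Direct check: xy = 16224 = 13^2 · (96).)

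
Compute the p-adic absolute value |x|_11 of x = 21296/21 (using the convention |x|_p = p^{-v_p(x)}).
|21296/21|_11 = 1/1331

Step 1 — compute v_11(x) by factoring powers of 11 out of the numerator and denominator: v_11(21296/21) = 3. Step 2 — apply |x|_p = p^{-v_p(x)} = 11^{-3} = 1/1331.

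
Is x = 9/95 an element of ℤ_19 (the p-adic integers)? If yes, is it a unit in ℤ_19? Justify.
x ∉ ℤ_19 (v_19(x) = -1 < 0)

ℤ_19 = {x ∈ ℚ_19 : v_19(x) ≥ 0} and ℤ_19^× = {x ∈ ℤ_19 : v_19(x) = 0}. Here v_19(9/95) = v_19(num) − v_19(den) = -1; compare against these criteria.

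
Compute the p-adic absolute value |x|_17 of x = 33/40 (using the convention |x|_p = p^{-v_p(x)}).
|33/40|_17 = 1

Step 1 — compute v_17(x) by factoring powers of 17 out of the numerator and denominator: v_17(33/40) = 0. Step 2 — apply |x|_p = p^{-v_p(x)} = 17^{0} = 1.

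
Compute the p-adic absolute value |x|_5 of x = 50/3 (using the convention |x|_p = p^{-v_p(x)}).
|50/3|_5 = 1/25

Step 1 — compute v_5(x) by factoring powers of 5 out of the numerator and denominator: v_5(50/3) = 2. Step 2 — apply |x|_p = p^{-v_p(x)} = 5^{-2} = 1/25.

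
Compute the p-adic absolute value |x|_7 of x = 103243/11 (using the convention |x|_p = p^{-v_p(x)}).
|103243/11|_7 = 1/2401

Step 1 — compute v_7(x) by factoring powers of 7 out of the numerator and denominator: v_7(103243/11) = 4. Step 2 — apply |x|_p = p^{-v_p(x)} = 7^{-4} = 1/2401.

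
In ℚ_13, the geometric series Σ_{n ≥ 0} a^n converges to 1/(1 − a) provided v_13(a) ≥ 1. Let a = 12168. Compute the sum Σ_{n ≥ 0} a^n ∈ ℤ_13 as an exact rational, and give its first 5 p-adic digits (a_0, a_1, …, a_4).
Σ a^n = 1/(1 − a) = -1/12167;  first 5 digits = (1, 0, 7, 5, 10)

v_13(a) = 2 ≥ 1, so the series converges in ℤ_13 to 1/(1 − a) = 1/(1 − 12168) = -1/12167. Expand this rational in ℤ_13: compute digits iteratively via d_i = x_i mod 13, x_{i+1} = (x_i − d_i)/13. The first 5 digits are (1, 0, 7, 5, 10).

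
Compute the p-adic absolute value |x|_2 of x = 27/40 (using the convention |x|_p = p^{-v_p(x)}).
|27/40|_2 = 8

Step 1 — compute v_2(x) by factoring powers of 2 out of the numerator and denominator: v_2(27/40) = -3. Step 2 — apply |x|_p = p^{-v_p(x)} = 2^{3} = 8.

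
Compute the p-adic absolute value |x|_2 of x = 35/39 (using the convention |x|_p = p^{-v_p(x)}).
|35/39|_2 = 1

Step 1 — compute v_2(x) by factoring powers of 2 out of the numerator and denominator: v_2(35/39) = 0. Step 2 — apply |x|_p = p^{-v_p(x)} = 2^{0} = 1.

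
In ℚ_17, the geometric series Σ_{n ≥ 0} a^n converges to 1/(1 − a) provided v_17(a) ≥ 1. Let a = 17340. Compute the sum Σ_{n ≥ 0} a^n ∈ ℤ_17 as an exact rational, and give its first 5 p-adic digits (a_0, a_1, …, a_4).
Σ a^n = 1/(1 − a) = -1/17339;  first 5 digits = (1, 0, 9, 3, 13)

v_17(a) = 2 ≥ 1, so the series converges in ℤ_17 to 1/(1 − a) = 1/(1 − 17340) = -1/17339. Expand this rational in ℤ_17: compute digits iteratively via d_i = x_i mod 17, x_{i+1} = (x_i − d_i)/17. The first 5 digits are (1, 0, 9, 3, 13).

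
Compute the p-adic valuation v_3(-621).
v_3(-621) = 3

v_3(n) is the largest exponent k such that 3^k divides n. Factor out: -621 = -3^3 · 23. (Sign doesn't affect v_p.) So v_3(-621) = 3.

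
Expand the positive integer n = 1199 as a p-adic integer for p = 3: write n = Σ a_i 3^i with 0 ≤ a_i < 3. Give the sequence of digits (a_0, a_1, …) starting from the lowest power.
(a_0, a_1, …) = (2, 0, 1, 2, 2, 1, 1)

Repeated division by 3 gives the digits low-to-high: 1199 = 2 + 1·3^2 + 2·3^3 + 2·3^4 + 1·3^5 + 1·3^6. Digit sequence: (2, 0, 1, 2, 2, 1, 1).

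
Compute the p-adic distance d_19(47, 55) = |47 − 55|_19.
d_19(47, 55) = 1

Step 1 — x − y = 47 − 55 = -8. Step 2 — v_19(-8) = 0 (factor: -8 = −(19^0 · 8); the sign does not affect v_p). Step 3 — |x − y|_19 = 19^{0} = 1.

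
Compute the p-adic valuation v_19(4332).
v_19(4332) = 2

v_19(n) is the largest exponent k such that 19^k divides n. Factor out: 4332 = 19^2 · 12. (Sign doesn't affect v_p.) So v_19(4332) = 2.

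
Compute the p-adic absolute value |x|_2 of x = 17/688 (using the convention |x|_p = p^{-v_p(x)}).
|17/688|_2 = 16

Step 1 — compute v_2(x) by factoring powers of 2 out of the numerator and denominator: v_2(17/688) = -4. Step 2 — apply |x|_p = p^{-v_p(x)} = 2^{4} = 16.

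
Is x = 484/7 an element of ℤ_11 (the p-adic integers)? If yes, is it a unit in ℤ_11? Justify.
x ∈ ℤ_11 but not a unit; v_11(x) = 2 > 0

ℤ_11 = {x ∈ ℚ_11 : v_11(x) ≥ 0} and ℤ_11^× = {x ∈ ℤ_11 : v_11(x) = 0}. Here v_11(484/7) = v_11(num) − v_11(den) = 2; compare against these criteria.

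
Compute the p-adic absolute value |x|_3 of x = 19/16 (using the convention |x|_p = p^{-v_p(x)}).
|19/16|_3 = 1

Step 1 — compute v_3(x) by factoring powers of 3 out of the numerator and denominator: v_3(19/16) = 0. Step 2 — apply |x|_p = p^{-v_p(x)} = 3^{0} = 1.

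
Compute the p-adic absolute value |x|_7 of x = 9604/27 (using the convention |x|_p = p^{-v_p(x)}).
|9604/27|_7 = 1/2401

Step 1 — compute v_7(x) by factoring powers of 7 out of the numerator and denominator: v_7(9604/27) = 4. Step 2 — apply |x|_p = p^{-v_p(x)} = 7^{-4} = 1/2401.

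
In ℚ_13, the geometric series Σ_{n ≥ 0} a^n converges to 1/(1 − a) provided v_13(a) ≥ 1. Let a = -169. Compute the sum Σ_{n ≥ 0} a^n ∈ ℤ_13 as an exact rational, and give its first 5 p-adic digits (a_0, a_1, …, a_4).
Σ a^n = 1/(1 − a) = 1/170;  first 5 digits = (1, 0, 12, 12, 0)

v_13(a) = 2 ≥ 1, so the series converges in ℤ_13 to 1/(1 − a) = 1/(1 − (-169)) = 1/170. Expand this rational in ℤ_13: compute digits iteratively via d_i = x_i mod 13, x_{i+1} = (x_i − d_i)/13. The first 5 digits are (1, 0, 12, 12, 0).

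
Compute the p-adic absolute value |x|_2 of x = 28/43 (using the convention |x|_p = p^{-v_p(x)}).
|28/43|_2 = 1/4

Step 1 — compute v_2(x) by factoring powers of 2 out of the numerator and denominator: v_2(28/43) = 2. Step 2 — apply |x|_p = p^{-v_p(x)} = 2^{-2} = 1/4.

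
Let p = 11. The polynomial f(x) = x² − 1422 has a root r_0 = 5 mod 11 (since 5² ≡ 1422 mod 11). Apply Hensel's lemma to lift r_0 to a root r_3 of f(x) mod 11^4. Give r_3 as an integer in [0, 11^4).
r_3 = 2238 (mod 14641)

Hensel's recurrence: r_{i+1} = r_i − f(r_i)·(f′(r_i))^{-1} mod 11^{i+2}, with f′(x) = 2x. Iterate:
  r_0 = 5 (mod 11)
  r_1 = 60 (mod 121)
  r_2 = 907 (mod 1331)
  r_3 = 2238 (mod 14641)
Final: r_3 = 2238, and one checks f(r_3) ≡ 0 mod 11^4.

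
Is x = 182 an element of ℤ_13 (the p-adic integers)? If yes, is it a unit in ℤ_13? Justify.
x ∈ ℤ_13 but not a unit; v_13(x) = 1 > 0

ℤ_13 = {x ∈ ℚ_13 : v_13(x) ≥ 0} and ℤ_13^× = {x ∈ ℤ_13 : v_13(x) = 0}. Here v_13(182) = v_13(num) − v_13(den) = 1; compare against these criteria.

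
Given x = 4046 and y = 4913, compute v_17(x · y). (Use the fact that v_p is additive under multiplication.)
v_17(19877998) = 5

v_p(x) = 2 (factor: 4046 = 17^2 · 14); v_p(y) = 3 (factor: 4913 = 17^3 · 1). Additivity: v_p(xy) = v_p(x) + v_p(y) = 2 + 3 = 5. (Direct check: xy = 19877998 = 17^5 · (14).)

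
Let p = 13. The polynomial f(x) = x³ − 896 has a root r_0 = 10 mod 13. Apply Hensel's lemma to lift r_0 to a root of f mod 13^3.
r_2 = 920 (mod 2197)

Hensel: r_{i+1} = r_i − f(r_i)/f′(r_i) mod 13^{i+2}, where f′(x) = 3x². Iterate:
  r_0 = 10 (mod 13)
  r_1 = 75 (mod 169)
  r_2 = 920 (mod 2197)
Final: r = 920 with f(r) ≡ 0 mod 13^3.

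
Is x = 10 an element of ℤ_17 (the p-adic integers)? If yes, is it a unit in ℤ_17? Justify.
x ∈ ℤ_17^× (unit); v_17(x) = 0

ℤ_17 = {x ∈ ℚ_17 : v_17(x) ≥ 0} and ℤ_17^× = {x ∈ ℤ_17 : v_17(x) = 0}. Here v_17(10) = v_17(num) − v_17(den) = 0; compare against these criteria.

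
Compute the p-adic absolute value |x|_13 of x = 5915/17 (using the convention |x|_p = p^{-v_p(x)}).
|5915/17|_13 = 1/169

Step 1 — compute v_13(x) by factoring powers of 13 out of the numerator and denominator: v_13(5915/17) = 2. Step 2 — apply |x|_p = p^{-v_p(x)} = 13^{-2} = 1/169.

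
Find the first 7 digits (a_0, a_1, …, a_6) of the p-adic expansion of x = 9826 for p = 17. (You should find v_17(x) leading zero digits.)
(a_0, …, a_6) = (0, 0, 0, 2, 0, 0, 0)

v_17(9826) = 3, so a_0 = ... = a_2 = 0. Factor out: x = 17^3 · u with u = 2 a unit in ℤ_17. Expand u iteratively via a_{v+i} = u_i mod 17, u_{i+1} = (u_i − a_{v+i})/17:
  u_0 = 2;  a_3 = 2;  u_1 = (u_0 − 2)/17 = 0
  u_1 = 0;  a_4 = 0;  u_2 = (u_1 − 0)/17 = 0
  u_2 = 0;  a_5 = 0;  u_3 = (u_2 − 0)/17 = 0
  u_3 = 0;  a_6 = 0;  u_4 = (u_3 − 0)/17 = 0
Digits: (0, 0, 0, 2, 0, 0, 0).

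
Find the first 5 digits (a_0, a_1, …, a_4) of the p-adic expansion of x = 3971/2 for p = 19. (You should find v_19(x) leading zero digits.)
(a_0, …, a_4) = (0, 0, 15, 9, 9)

v_19(3971/2) = 2, so a_0 = ... = a_1 = 0. Factor out: x = 19^2 · u with u = 11/2 a unit in ℤ_19. Expand u iteratively via a_{v+i} = u_i mod 19, u_{i+1} = (u_i − a_{v+i})/19:
  u_0 = 11/2;  a_2 = 15;  u_1 = (u_0 − 15)/19 = -1/2
  u_1 = -1/2;  a_3 = 9;  u_2 = (u_1 − 9)/19 = -1/2
  u_2 = -1/2;  a_4 = 9;  u_3 = (u_2 − 9)/19 = -1/2
Digits: (0, 0, 15, 9, 9).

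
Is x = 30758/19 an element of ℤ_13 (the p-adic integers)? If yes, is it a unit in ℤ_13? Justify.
x ∈ ℤ_13 but not a unit; v_13(x) = 3 > 0

ℤ_13 = {x ∈ ℚ_13 : v_13(x) ≥ 0} and ℤ_13^× = {x ∈ ℤ_13 : v_13(x) = 0}. Here v_13(30758/19) = v_13(num) − v_13(den) = 3; compare against these criteria.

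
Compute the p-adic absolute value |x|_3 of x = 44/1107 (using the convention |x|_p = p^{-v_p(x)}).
|44/1107|_3 = 27

Step 1 — compute v_3(x) by factoring powers of 3 out of the numerator and denominator: v_3(44/1107) = -3. Step 2 — apply |x|_p = p^{-v_p(x)} = 3^{3} = 27.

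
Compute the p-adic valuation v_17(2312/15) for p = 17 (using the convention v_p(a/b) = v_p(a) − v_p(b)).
v_17(2312/15) = 2

Factor powers of 17 from the numerator and denominator of the reduced fraction: 2312 = 17^2 · 8 and 15 = 17^0 · 15. Apply v_p(a/b) = v_p(a) − v_p(b): v_17(2312/15) = 2 − 0 = 2.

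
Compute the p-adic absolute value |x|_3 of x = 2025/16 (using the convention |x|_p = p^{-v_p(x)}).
|2025/16|_3 = 1/81

Step 1 — compute v_3(x) by factoring powers of 3 out of the numerator and denominator: v_3(2025/16) = 4. Step 2 — apply |x|_p = p^{-v_p(x)} = 3^{-4} = 1/81.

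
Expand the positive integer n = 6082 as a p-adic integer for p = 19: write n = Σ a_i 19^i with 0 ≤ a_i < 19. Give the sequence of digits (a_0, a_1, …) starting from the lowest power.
(a_0, a_1, …) = (2, 16, 16)

Repeated division by 19 gives the digits low-to-high: 6082 = 2 + 16·19^1 + 16·19^2. Digit sequence: (2, 16, 16).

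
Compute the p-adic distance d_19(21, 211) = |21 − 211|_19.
d_19(21, 211) = 1/19

Step 1 — x − y = 21 − 211 = -190. Step 2 — v_19(-190) = 1 (factor: -190 = −(19^1 · 10); the sign does not affect v_p). Step 3 — |x − y|_19 = 19^{-1} = 1/19.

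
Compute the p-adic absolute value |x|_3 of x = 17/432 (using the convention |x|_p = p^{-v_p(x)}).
|17/432|_3 = 27

Step 1 — compute v_3(x) by factoring powers of 3 out of the numerator and denominator: v_3(17/432) = -3. Step 2 — apply |x|_p = p^{-v_p(x)} = 3^{3} = 27.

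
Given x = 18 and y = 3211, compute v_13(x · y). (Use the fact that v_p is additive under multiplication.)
v_13(57798) = 2

v_p(x) = 0 (factor: 18 = 13^0 · 18); v_p(y) = 2 (factor: 3211 = 13^2 · 19). Additivity: v_p(xy) = v_p(x) + v_p(y) = 0 + 2 = 2. (Direct check: xy = 57798 = 13^2 · (342).)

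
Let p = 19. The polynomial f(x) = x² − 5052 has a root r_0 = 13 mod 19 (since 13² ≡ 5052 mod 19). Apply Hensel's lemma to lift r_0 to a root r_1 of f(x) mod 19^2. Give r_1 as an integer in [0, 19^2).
r_1 = 298 (mod 361)

Hensel's recurrence: r_{i+1} = r_i − f(r_i)·(f′(r_i))^{-1} mod 19^{i+2}, with f′(x) = 2x. Iterate:
  r_0 = 13 (mod 19)
  r_1 = 298 (mod 361)
Final: r_1 = 298, and one checks f(r_1) ≡ 0 mod 19^2.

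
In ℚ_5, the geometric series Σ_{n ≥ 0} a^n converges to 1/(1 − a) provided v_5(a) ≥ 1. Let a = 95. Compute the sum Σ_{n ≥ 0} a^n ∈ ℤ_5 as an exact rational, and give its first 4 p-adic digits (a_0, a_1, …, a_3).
Σ a^n = 1/(1 − a) = -1/94;  first 4 digits = (1, 4, 4, 1)

v_5(a) = 1 ≥ 1, so the series converges in ℤ_5 to 1/(1 − a) = 1/(1 − 95) = -1/94. Expand this rational in ℤ_5: compute digits iteratively via d_i = x_i mod 5, x_{i+1} = (x_i − d_i)/5. The first 4 digits are (1, 4, 4, 1).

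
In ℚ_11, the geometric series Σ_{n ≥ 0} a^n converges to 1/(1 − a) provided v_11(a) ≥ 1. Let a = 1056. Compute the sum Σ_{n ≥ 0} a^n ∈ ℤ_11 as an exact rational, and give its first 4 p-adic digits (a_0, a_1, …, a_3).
Σ a^n = 1/(1 − a) = -1/1055;  first 4 digits = (1, 8, 6, 8)

v_11(a) = 1 ≥ 1, so the series converges in ℤ_11 to 1/(1 − a) = 1/(1 − 1056) = -1/1055. Expand this rational in ℤ_11: compute digits iteratively via d_i = x_i mod 11, x_{i+1} = (x_i − d_i)/11. The first 4 digits are (1, 8, 6, 8).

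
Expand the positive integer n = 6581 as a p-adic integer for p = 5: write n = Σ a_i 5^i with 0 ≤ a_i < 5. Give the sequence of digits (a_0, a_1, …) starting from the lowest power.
(a_0, a_1, …) = (1, 1, 3, 2, 0, 2)

Repeated division by 5 gives the digits low-to-high: 6581 = 1 + 1·5^1 + 3·5^2 + 2·5^3 + 2·5^5. Digit sequence: (1, 1, 3, 2, 0, 2).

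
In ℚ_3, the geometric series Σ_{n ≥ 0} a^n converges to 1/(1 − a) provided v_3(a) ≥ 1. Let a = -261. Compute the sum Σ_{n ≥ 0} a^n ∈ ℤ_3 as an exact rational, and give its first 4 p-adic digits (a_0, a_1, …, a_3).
Σ a^n = 1/(1 − a) = 1/262;  first 4 digits = (1, 0, 1, 2)

v_3(a) = 2 ≥ 1, so the series converges in ℤ_3 to 1/(1 − a) = 1/(1 − (-261)) = 1/262. Expand this rational in ℤ_3: compute digits iteratively via d_i = x_i mod 3, x_{i+1} = (x_i − d_i)/3. The first 4 digits are (1, 0, 1, 2).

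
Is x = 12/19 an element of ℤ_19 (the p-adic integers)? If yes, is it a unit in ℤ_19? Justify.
x ∉ ℤ_19 (v_19(x) = -1 < 0)

ℤ_19 = {x ∈ ℚ_19 : v_19(x) ≥ 0} and ℤ_19^× = {x ∈ ℤ_19 : v_19(x) = 0}. Here v_19(12/19) = v_19(num) − v_19(den) = -1; compare against these criteria.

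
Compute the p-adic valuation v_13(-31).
v_13(-31) = 0

v_13(n) is the largest exponent k such that 13^k divides n. Factor out: -31 = -13^0 · 31. (Sign doesn't affect v_p.) So v_13(-31) = 0.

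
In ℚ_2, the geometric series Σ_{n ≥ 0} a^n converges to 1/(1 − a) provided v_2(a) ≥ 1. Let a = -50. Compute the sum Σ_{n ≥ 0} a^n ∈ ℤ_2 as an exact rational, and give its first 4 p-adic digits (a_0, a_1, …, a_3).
Σ a^n = 1/(1 − a) = 1/51;  first 4 digits = (1, 1, 0, 1)

v_2(a) = 1 ≥ 1, so the series converges in ℤ_2 to 1/(1 − a) = 1/(1 − (-50)) = 1/51. Expand this rational in ℤ_2: compute digits iteratively via d_i = x_i mod 2, x_{i+1} = (x_i − d_i)/2. The first 4 digits are (1, 1, 0, 1).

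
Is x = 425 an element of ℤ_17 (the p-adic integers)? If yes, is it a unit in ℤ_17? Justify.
x ∈ ℤ_17 but not a unit; v_17(x) = 1 > 0

ℤ_17 = {x ∈ ℚ_17 : v_17(x) ≥ 0} and ℤ_17^× = {x ∈ ℤ_17 : v_17(x) = 0}. Here v_17(425) = v_17(num) − v_17(den) = 1; compare against these criteria.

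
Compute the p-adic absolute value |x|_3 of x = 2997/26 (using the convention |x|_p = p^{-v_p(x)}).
|2997/26|_3 = 1/81

Step 1 — compute v_3(x) by factoring powers of 3 out of the numerator and denominator: v_3(2997/26) = 4. Step 2 — apply |x|_p = p^{-v_p(x)} = 3^{-4} = 1/81.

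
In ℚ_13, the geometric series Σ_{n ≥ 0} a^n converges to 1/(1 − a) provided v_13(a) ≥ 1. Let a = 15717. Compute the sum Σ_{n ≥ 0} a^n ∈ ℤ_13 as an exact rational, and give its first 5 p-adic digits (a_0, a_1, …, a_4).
Σ a^n = 1/(1 − a) = -1/15716;  first 5 digits = (1, 0, 2, 7, 4)

v_13(a) = 2 ≥ 1, so the series converges in ℤ_13 to 1/(1 − a) = 1/(1 − 15717) = -1/15716. Expand this rational in ℤ_13: compute digits iteratively via d_i = x_i mod 13, x_{i+1} = (x_i − d_i)/13. The first 5 digits are (1, 0, 2, 7, 4).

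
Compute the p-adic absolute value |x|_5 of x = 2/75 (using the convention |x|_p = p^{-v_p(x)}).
|2/75|_5 = 25

Step 1 — compute v_5(x) by factoring powers of 5 out of the numerator and denominator: v_5(2/75) = -2. Step 2 — apply |x|_p = p^{-v_p(x)} = 5^{2} = 25.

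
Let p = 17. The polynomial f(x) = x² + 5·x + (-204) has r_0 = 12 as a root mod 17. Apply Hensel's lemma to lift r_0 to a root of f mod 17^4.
r_3 = 12 (mod 83521)

Hensel: r_{i+1} = r_i − f(r_i)·(f′(r_i))^{-1} mod 17^{i+2}, f′(x) = 2x + 5. Iterate:
  r_0 = 12 (mod 17)
  r_1 = 12 (mod 289)
  r_2 = 12 (mod 4913)
  r_3 = 12 (mod 83521)
Final: r = 12 satisfies f(r) ≡ 0 mod 17^4.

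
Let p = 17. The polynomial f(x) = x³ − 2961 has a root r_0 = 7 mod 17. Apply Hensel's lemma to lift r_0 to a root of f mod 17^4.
r_3 = 59779 (mod 83521)

Hensel: r_{i+1} = r_i − f(r_i)/f′(r_i) mod 17^{i+2}, where f′(x) = 3x². Iterate:
  r_0 = 7 (mod 17)
  r_1 = 245 (mod 289)
  r_2 = 823 (mod 4913)
  r_3 = 59779 (mod 83521)
Final: r = 59779 with f(r) ≡ 0 mod 17^4.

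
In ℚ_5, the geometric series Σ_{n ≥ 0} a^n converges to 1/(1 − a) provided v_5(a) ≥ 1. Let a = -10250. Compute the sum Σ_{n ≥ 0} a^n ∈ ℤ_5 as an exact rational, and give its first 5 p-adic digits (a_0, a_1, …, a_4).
Σ a^n = 1/(1 − a) = 1/10251;  first 5 digits = (1, 0, 0, 3, 3)

v_5(a) = 3 ≥ 1, so the series converges in ℤ_5 to 1/(1 − a) = 1/(1 − (-10250)) = 1/10251. Expand this rational in ℤ_5: compute digits iteratively via d_i = x_i mod 5, x_{i+1} = (x_i − d_i)/5. The first 5 digits are (1, 0, 0, 3, 3).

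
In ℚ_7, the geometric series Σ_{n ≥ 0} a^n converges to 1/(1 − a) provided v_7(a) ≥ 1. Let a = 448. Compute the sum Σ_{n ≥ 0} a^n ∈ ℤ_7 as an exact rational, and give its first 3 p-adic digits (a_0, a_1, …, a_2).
Σ a^n = 1/(1 − a) = -1/447;  first 3 digits = (1, 1, 3)

v_7(a) = 1 ≥ 1, so the series converges in ℤ_7 to 1/(1 − a) = 1/(1 − 448) = -1/447. Expand this rational in ℤ_7: compute digits iteratively via d_i = x_i mod 7, x_{i+1} = (x_i − d_i)/7. The first 3 digits are (1, 1, 3).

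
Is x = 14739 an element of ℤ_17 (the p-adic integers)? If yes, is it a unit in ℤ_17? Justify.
x ∈ ℤ_17 but not a unit; v_17(x) = 3 > 0

ℤ_17 = {x ∈ ℚ_17 : v_17(x) ≥ 0} and ℤ_17^× = {x ∈ ℤ_17 : v_17(x) = 0}. Here v_17(14739) = v_17(num) − v_17(den) = 3; compare against these criteria.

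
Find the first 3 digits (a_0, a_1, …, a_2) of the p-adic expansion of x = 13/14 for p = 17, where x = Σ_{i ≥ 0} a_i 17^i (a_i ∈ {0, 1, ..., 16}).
(a_0, …, a_2) = (7, 13, 15)

v_17(13/14) = 0 (numerator and denominator both coprime to 17), so x ∈ ℤ_17^×. Compute digits iteratively via a_i = x_i mod 17, x_{i+1} = (x_i − a_i)/17, with x_0 = x:
  x_0 = 13/14;  a_0 = 7;  x_1 = (x_0 − 7)/17 = -5/14
  x_1 = -5/14;  a_1 = 13;  x_2 = (x_1 − 13)/17 = -11/14
  x_2 = -11/14;  a_2 = 15;  x_3 = (x_2 − 15)/17 = -13/14
Digits: (7, 13, 15).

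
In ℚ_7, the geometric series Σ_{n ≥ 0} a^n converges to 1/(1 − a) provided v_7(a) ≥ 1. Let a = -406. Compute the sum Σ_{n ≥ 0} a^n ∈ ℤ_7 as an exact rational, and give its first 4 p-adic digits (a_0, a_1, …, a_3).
Σ a^n = 1/(1 − a) = 1/407;  first 4 digits = (1, 5, 2, 2)

v_7(a) = 1 ≥ 1, so the series converges in ℤ_7 to 1/(1 − a) = 1/(1 − (-406)) = 1/407. Expand this rational in ℤ_7: compute digits iteratively via d_i = x_i mod 7, x_{i+1} = (x_i − d_i)/7. The first 4 digits are (1, 5, 2, 2).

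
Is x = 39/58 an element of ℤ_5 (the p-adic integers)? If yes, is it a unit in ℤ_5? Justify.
x ∈ ℤ_5^× (unit); v_5(x) = 0

ℤ_5 = {x ∈ ℚ_5 : v_5(x) ≥ 0} and ℤ_5^× = {x ∈ ℤ_5 : v_5(x) = 0}. Here v_5(39/58) = v_5(num) − v_5(den) = 0; compare against these criteria.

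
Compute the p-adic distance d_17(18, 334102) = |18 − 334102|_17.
d_17(18, 334102) = 1/83521

Step 1 — x − y = 18 − 334102 = -334084. Step 2 — v_17(-334084) = 4 (factor: -334084 = −(17^4 · 4); the sign does not affect v_p). Step 3 — |x − y|_17 = 17^{-4} = 1/83521.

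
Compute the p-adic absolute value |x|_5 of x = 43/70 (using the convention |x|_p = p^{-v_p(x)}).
|43/70|_5 = 5

Step 1 — compute v_5(x) by factoring powers of 5 out of the numerator and denominator: v_5(43/70) = -1. Step 2 — apply |x|_p = p^{-v_p(x)} = 5^{1} = 5.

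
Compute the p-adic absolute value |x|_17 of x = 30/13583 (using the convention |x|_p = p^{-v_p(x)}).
|30/13583|_17 = 289

Step 1 — compute v_17(x) by factoring powers of 17 out of the numerator and denominator: v_17(30/13583) = -2. Step 2 — apply |x|_p = p^{-v_p(x)} = 17^{2} = 289.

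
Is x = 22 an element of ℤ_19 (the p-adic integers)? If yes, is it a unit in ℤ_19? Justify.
x ∈ ℤ_19^× (unit); v_19(x) = 0

ℤ_19 = {x ∈ ℚ_19 : v_19(x) ≥ 0} and ℤ_19^× = {x ∈ ℤ_19 : v_19(x) = 0}. Here v_19(22) = v_19(num) − v_19(den) = 0; compare against these criteria.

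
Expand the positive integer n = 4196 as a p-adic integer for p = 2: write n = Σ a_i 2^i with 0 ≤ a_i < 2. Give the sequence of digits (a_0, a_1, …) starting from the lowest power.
(a_0, a_1, …) = (0, 0, 1, 0, 0, 1, 1, 0, 0, 0, 0, 0, 1)

Repeated division by 2 gives the digits low-to-high: 4196 = 1·2^2 + 1·2^5 + 1·2^6 + 1·2^12. Digit sequence: (0, 0, 1, 0, 0, 1, 1, 0, 0, 0, 0, 0, 1).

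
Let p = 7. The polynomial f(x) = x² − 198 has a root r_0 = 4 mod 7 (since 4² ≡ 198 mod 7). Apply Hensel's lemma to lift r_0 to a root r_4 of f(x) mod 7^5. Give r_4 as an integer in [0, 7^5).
r_4 = 2146 (mod 16807)

Hensel's recurrence: r_{i+1} = r_i − f(r_i)·(f′(r_i))^{-1} mod 7^{i+2}, with f′(x) = 2x. Iterate:
  r_0 = 4 (mod 7)
  r_1 = 39 (mod 49)
  r_2 = 88 (mod 343)
  r_3 = 2146 (mod 2401)
  r_4 = 2146 (mod 16807)
Final: r_4 = 2146, and one checks f(r_4) ≡ 0 mod 7^5.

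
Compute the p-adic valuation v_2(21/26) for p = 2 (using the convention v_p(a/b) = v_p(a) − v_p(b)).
v_2(21/26) = -1

Factor powers of 2 from the numerator and denominator of the reduced fraction: 21 = 2^0 · 21 and 26 = 2^1 · 13. Apply v_p(a/b) = v_p(a) − v_p(b): v_2(21/26) = 0 − 1 = -1.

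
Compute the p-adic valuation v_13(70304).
v_13(70304) = 3

v_13(n) is the largest exponent k such that 13^k divides n. Factor out: 70304 = 13^3 · 32. (Sign doesn't affect v_p.) So v_13(70304) = 3.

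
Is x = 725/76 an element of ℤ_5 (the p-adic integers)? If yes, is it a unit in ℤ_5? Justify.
x ∈ ℤ_5 but not a unit; v_5(x) = 2 > 0

ℤ_5 = {x ∈ ℚ_5 : v_5(x) ≥ 0} and ℤ_5^× = {x ∈ ℤ_5 : v_5(x) = 0}. Here v_5(725/76) = v_5(num) − v_5(den) = 2; compare against these criteria.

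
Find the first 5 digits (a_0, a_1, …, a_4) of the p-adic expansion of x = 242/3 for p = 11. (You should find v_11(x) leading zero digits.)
(a_0, …, a_4) = (0, 0, 8, 3, 7)

v_11(242/3) = 2, so a_0 = ... = a_1 = 0. Factor out: x = 11^2 · u with u = 2/3 a unit in ℤ_11. Expand u iteratively via a_{v+i} = u_i mod 11, u_{i+1} = (u_i − a_{v+i})/11:
  u_0 = 2/3;  a_2 = 8;  u_1 = (u_0 − 8)/11 = -2/3
  u_1 = -2/3;  a_3 = 3;  u_2 = (u_1 − 3)/11 = -1/3
  u_2 = -1/3;  a_4 = 7;  u_3 = (u_2 − 7)/11 = -2/3
Digits: (0, 0, 8, 3, 7).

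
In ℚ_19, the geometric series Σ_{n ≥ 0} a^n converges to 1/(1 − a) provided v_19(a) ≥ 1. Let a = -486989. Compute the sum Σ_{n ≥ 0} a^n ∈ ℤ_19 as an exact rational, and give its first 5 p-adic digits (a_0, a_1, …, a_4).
Σ a^n = 1/(1 − a) = 1/486990;  first 5 digits = (1, 0, 0, 5, 15)

v_19(a) = 3 ≥ 1, so the series converges in ℤ_19 to 1/(1 − a) = 1/(1 − (-486989)) = 1/486990. Expand this rational in ℤ_19: compute digits iteratively via d_i = x_i mod 19, x_{i+1} = (x_i − d_i)/19. The first 5 digits are (1, 0, 0, 5, 15).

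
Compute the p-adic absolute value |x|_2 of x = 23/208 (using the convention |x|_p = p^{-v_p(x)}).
|23/208|_2 = 16

Step 1 — compute v_2(x) by factoring powers of 2 out of the numerator and denominator: v_2(23/208) = -4. Step 2 — apply |x|_p = p^{-v_p(x)} = 2^{4} = 16.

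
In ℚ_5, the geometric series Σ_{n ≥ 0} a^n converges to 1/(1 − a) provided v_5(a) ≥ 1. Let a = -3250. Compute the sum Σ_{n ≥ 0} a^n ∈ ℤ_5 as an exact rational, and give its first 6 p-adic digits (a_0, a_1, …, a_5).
Σ a^n = 1/(1 − a) = 1/3251;  first 6 digits = (1, 0, 0, 4, 4, 3)

v_5(a) = 3 ≥ 1, so the series converges in ℤ_5 to 1/(1 − a) = 1/(1 − (-3250)) = 1/3251. Expand this rational in ℤ_5: compute digits iteratively via d_i = x_i mod 5, x_{i+1} = (x_i − d_i)/5. The first 6 digits are (1, 0, 0, 4, 4, 3).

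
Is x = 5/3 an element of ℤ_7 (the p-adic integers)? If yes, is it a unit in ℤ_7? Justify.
x ∈ ℤ_7^× (unit); v_7(x) = 0

ℤ_7 = {x ∈ ℚ_7 : v_7(x) ≥ 0} and ℤ_7^× = {x ∈ ℤ_7 : v_7(x) = 0}. Here v_7(5/3) = v_7(num) − v_7(den) = 0; compare against these criteria.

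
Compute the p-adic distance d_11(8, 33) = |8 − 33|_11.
d_11(8, 33) = 1

Step 1 — x − y = 8 − 33 = -25. Step 2 — v_11(-25) = 0 (factor: -25 = −(11^0 · 25); the sign does not affect v_p). Step 3 — |x − y|_11 = 11^{0} = 1.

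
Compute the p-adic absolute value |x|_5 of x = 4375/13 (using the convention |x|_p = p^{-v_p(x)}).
|4375/13|_5 = 1/625

Step 1 — compute v_5(x) by factoring powers of 5 out of the numerator and denominator: v_5(4375/13) = 4. Step 2 — apply |x|_p = p^{-v_p(x)} = 5^{-4} = 1/625.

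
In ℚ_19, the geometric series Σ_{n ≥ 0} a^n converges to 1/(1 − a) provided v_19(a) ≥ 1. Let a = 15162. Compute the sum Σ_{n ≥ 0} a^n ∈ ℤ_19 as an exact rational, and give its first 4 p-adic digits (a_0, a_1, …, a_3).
Σ a^n = 1/(1 − a) = -1/15161;  first 4 digits = (1, 0, 4, 2)

v_19(a) = 2 ≥ 1, so the series converges in ℤ_19 to 1/(1 − a) = 1/(1 − 15162) = -1/15161. Expand this rational in ℤ_19: compute digits iteratively via d_i = x_i mod 19, x_{i+1} = (x_i − d_i)/19. The first 4 digits are (1, 0, 4, 2).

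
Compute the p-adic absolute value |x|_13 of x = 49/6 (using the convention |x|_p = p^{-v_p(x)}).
|49/6|_13 = 1

Step 1 — compute v_13(x) by factoring powers of 13 out of the numerator and denominator: v_13(49/6) = 0. Step 2 — apply |x|_p = p^{-v_p(x)} = 13^{0} = 1.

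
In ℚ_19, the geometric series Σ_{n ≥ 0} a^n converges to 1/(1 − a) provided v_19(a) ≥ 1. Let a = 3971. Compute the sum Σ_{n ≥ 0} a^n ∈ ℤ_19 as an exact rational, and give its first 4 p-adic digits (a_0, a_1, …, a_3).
Σ a^n = 1/(1 − a) = -1/3970;  first 4 digits = (1, 0, 11, 0)

v_19(a) = 2 ≥ 1, so the series converges in ℤ_19 to 1/(1 − a) = 1/(1 − 3971) = -1/3970. Expand this rational in ℤ_19: compute digits iteratively via d_i = x_i mod 19, x_{i+1} = (x_i − d_i)/19. The first 4 digits are (1, 0, 11, 0).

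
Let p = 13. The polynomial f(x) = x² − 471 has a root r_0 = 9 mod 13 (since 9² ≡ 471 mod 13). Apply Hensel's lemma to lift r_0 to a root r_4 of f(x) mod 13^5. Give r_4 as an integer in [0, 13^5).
r_4 = 187170 (mod 371293)

Hensel's recurrence: r_{i+1} = r_i − f(r_i)·(f′(r_i))^{-1} mod 13^{i+2}, with f′(x) = 2x. Iterate:
  r_0 = 9 (mod 13)
  r_1 = 87 (mod 169)
  r_2 = 425 (mod 2197)
  r_3 = 15804 (mod 28561)
  r_4 = 187170 (mod 371293)
Final: r_4 = 187170, and one checks f(r_4) ≡ 0 mod 13^5.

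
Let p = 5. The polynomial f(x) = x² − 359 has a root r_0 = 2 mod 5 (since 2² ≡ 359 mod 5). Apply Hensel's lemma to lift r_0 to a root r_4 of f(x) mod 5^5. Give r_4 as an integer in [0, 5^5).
r_4 = 2647 (mod 3125)

Hensel's recurrence: r_{i+1} = r_i − f(r_i)·(f′(r_i))^{-1} mod 5^{i+2}, with f′(x) = 2x. Iterate:
  r_0 = 2 (mod 5)
  r_1 = 22 (mod 25)
  r_2 = 22 (mod 125)
  r_3 = 147 (mod 625)
  r_4 = 2647 (mod 3125)
Final: r_4 = 2647, and one checks f(r_4) ≡ 0 mod 5^5.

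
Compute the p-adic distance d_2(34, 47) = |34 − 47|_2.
d_2(34, 47) = 1

Step 1 — x − y = 34 − 47 = -13. Step 2 — v_2(-13) = 0 (factor: -13 = −(2^0 · 13); the sign does not affect v_p). Step 3 — |x − y|_2 = 2^{0} = 1.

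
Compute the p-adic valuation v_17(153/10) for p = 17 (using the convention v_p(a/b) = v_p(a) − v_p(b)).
v_17(153/10) = 1

Factor powers of 17 from the numerator and denominator of the reduced fraction: 153 = 17^1 · 9 and 10 = 17^0 · 10. Apply v_p(a/b) = v_p(a) − v_p(b): v_17(153/10) = 1 − 0 = 1.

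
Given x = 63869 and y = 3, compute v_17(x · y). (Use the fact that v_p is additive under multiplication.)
v_17(191607) = 3

v_p(x) = 3 (factor: 63869 = 17^3 · 13); v_p(y) = 0 (factor: 3 = 17^0 · 3). Additivity: v_p(xy) = v_p(x) + v_p(y) = 3 + 0 = 3. (Direct check: xy = 191607 = 17^3 · (39).)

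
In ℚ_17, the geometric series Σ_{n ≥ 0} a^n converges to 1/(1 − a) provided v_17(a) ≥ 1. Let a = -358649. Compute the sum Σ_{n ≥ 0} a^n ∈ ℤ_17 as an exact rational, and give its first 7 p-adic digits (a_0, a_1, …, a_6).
Σ a^n = 1/(1 − a) = 1/358650;  first 7 digits = (1, 0, 0, 12, 12, 16, 7)

v_17(a) = 3 ≥ 1, so the series converges in ℤ_17 to 1/(1 − a) = 1/(1 − (-358649)) = 1/358650. Expand this rational in ℤ_17: compute digits iteratively via d_i = x_i mod 17, x_{i+1} = (x_i − d_i)/17. The first 7 digits are (1, 0, 0, 12, 12, 16, 7).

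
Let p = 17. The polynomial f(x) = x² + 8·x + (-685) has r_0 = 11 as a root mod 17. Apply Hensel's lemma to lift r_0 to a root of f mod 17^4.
r_3 = 82257 (mod 83521)

Hensel: r_{i+1} = r_i − f(r_i)·(f′(r_i))^{-1} mod 17^{i+2}, f′(x) = 2x + 8. Iterate:
  r_0 = 11 (mod 17)
  r_1 = 181 (mod 289)
  r_2 = 3649 (mod 4913)
  r_3 = 82257 (mod 83521)
Final: r = 82257 satisfies f(r) ≡ 0 mod 17^4.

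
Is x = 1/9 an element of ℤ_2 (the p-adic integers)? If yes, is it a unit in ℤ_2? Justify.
x ∈ ℤ_2^× (unit); v_2(x) = 0

ℤ_2 = {x ∈ ℚ_2 : v_2(x) ≥ 0} and ℤ_2^× = {x ∈ ℤ_2 : v_2(x) = 0}. Here v_2(1/9) = v_2(num) − v_2(den) = 0; compare against these criteria.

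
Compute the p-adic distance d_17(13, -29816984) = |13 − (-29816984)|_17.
d_17(13, -29816984) = 1/1419857

Step 1 — x − y = 13 − (-29816984) = 29816997. Step 2 — v_17(29816997) = 5 (factor: 29816997 = (17^5 · 21); the sign does not affect v_p). Step 3 — |x − y|_17 = 17^{-5} = 1/1419857.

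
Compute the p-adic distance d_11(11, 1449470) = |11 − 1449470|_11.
d_11(11, 1449470) = 1/161051

Step 1 — x − y = 11 − 1449470 = -1449459. Step 2 — v_11(-1449459) = 5 (factor: -1449459 = −(11^5 · 9); the sign does not affect v_p). Step 3 — |x − y|_11 = 11^{-5} = 1/161051.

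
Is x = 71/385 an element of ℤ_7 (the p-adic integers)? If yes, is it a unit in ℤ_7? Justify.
x ∉ ℤ_7 (v_7(x) = -1 < 0)

ℤ_7 = {x ∈ ℚ_7 : v_7(x) ≥ 0} and ℤ_7^× = {x ∈ ℤ_7 : v_7(x) = 0}. Here v_7(71/385) = v_7(num) − v_7(den) = -1; compare against these criteria.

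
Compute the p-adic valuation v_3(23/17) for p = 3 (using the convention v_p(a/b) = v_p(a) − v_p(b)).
v_3(23/17) = 0

Factor powers of 3 from the numerator and denominator of the reduced fraction: 23 = 3^0 · 23 and 17 = 3^0 · 17. Apply v_p(a/b) = v_p(a) − v_p(b): v_3(23/17) = 0 − 0 = 0.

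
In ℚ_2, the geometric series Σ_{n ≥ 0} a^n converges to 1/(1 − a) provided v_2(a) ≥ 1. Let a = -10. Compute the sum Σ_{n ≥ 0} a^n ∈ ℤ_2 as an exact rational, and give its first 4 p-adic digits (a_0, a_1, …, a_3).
Σ a^n = 1/(1 − a) = 1/11;  first 4 digits = (1, 1, 0, 0)

v_2(a) = 1 ≥ 1, so the series converges in ℤ_2 to 1/(1 − a) = 1/(1 − (-10)) = 1/11. Expand this rational in ℤ_2: compute digits iteratively via d_i = x_i mod 2, x_{i+1} = (x_i − d_i)/2. The first 4 digits are (1, 1, 0, 0).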